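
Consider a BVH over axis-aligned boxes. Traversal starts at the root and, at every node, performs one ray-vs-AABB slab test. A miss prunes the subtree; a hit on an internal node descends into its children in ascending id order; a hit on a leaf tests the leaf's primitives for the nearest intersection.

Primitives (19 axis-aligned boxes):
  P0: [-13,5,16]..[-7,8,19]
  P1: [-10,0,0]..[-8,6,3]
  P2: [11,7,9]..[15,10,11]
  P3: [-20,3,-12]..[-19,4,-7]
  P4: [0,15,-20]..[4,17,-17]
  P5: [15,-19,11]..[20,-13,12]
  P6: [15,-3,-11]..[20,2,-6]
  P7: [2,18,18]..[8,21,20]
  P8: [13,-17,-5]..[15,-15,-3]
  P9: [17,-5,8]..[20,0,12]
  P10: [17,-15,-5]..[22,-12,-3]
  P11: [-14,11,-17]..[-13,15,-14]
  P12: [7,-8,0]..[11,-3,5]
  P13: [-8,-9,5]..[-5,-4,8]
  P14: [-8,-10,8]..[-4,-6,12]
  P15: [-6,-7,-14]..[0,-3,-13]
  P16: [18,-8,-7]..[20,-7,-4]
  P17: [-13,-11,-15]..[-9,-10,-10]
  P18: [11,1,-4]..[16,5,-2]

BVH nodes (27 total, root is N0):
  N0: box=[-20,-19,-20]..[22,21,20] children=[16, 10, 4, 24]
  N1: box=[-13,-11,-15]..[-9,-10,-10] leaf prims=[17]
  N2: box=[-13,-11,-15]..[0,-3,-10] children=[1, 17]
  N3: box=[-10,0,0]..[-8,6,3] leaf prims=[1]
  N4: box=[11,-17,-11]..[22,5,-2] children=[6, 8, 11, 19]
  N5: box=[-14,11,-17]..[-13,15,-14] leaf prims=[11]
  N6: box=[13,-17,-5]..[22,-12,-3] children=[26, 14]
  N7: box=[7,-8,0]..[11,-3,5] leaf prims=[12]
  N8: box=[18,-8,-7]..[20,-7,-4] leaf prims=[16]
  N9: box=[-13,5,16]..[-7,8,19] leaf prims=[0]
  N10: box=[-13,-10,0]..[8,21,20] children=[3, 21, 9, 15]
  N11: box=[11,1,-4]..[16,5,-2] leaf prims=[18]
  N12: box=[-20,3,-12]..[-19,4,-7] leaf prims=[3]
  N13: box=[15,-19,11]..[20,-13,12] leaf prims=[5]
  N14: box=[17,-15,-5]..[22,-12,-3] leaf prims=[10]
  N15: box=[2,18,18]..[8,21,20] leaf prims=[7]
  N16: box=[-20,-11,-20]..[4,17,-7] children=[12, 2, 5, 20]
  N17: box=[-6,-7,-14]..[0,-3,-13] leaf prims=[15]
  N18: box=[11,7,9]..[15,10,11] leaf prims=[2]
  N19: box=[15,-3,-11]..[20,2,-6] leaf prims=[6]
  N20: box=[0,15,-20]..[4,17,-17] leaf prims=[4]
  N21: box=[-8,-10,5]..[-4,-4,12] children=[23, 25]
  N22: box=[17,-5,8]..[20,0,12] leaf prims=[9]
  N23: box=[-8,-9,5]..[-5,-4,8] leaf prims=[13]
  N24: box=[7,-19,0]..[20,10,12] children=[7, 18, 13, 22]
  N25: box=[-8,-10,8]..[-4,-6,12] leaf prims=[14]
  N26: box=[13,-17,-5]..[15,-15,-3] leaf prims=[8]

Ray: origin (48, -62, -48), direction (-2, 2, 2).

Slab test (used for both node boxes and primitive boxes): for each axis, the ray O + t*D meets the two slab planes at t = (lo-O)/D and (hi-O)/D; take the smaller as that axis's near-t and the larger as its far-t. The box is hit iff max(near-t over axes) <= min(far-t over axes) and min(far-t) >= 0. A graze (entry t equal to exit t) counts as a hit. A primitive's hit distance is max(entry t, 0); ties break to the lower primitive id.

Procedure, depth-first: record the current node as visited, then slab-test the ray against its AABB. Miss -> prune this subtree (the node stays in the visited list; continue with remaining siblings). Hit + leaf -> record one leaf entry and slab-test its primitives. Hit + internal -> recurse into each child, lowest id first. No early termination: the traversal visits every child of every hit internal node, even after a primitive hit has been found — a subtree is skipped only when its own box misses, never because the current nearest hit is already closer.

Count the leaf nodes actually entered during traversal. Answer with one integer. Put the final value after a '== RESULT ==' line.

Trace the traversal:
N0 x:[13,34] y:[43/2,83/2] z:[14,34] -> hit [43/2,34], descend [4, 10, 16, 24]
  N4 x:[13,37/2] y:[45/2,67/2] z:[37/2,23] -> miss, prune
  N10 x:[20,61/2] y:[26,83/2] z:[24,34] -> hit [26,61/2], descend [3, 9, 15, 21]
    N3 x:[28,29] y:[31,34] z:[24,51/2] -> miss, prune
    N9 x:[55/2,61/2] y:[67/2,35] z:[32,67/2] -> miss, prune
    N15 x:[20,23] y:[40,83/2] z:[33,34] -> miss, prune
    N21 x:[26,28] y:[26,29] z:[53/2,30] -> hit [53/2,28], descend [23, 25]
      N23 x:[53/2,28] y:[53/2,29] z:[53/2,28] -> hit [53/2,28] leaf, test {P13@t=53/2}
      N25 x:[26,28] y:[26,28] z:[28,30] -> hit [28,28] leaf, test {P14@t=28}
  N16 x:[22,34] y:[51/2,79/2] z:[14,41/2] -> miss, prune
  N24 x:[14,41/2] y:[43/2,36] z:[24,30] -> miss, prune

Visited [0, 4, 10, 3, 9, 15, 21, 23, 25, 16, 24]. Tests: 11 box, 2 leaf. Nearest: P13.

== RESULT ==
2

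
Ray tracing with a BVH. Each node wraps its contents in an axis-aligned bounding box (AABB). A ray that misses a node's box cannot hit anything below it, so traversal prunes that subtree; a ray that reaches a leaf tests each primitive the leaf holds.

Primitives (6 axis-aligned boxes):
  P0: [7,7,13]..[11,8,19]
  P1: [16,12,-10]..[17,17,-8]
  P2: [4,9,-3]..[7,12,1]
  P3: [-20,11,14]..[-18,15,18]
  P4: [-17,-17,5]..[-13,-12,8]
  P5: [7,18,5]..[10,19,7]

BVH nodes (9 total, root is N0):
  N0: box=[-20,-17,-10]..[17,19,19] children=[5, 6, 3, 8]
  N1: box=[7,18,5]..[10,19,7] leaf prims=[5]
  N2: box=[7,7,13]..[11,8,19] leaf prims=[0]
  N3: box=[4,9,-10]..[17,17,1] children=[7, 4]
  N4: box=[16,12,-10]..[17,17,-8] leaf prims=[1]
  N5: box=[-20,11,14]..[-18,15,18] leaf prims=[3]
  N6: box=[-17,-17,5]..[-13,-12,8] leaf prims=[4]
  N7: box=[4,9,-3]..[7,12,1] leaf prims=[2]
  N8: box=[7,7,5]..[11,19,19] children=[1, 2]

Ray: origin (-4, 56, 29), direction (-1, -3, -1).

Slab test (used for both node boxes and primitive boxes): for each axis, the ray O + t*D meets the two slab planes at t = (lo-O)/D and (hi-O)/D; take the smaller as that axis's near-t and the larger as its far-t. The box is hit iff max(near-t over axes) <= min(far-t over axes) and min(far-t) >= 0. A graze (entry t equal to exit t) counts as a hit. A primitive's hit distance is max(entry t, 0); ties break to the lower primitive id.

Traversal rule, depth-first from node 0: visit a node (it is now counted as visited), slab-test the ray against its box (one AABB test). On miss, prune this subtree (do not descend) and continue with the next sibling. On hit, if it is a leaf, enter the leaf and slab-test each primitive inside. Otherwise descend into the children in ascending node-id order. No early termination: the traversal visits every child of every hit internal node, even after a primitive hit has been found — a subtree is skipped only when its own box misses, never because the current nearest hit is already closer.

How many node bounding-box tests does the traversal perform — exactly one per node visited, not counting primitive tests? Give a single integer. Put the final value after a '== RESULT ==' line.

Trace the traversal:
N0 x:[-21,16] y:[37/3,73/3] z:[10,39] -> hit [37/3,16], descend [3, 5, 6, 8]
  N3 x:[-21,-8] y:[13,47/3] z:[28,39] -> miss, prune
  N5 x:[14,16] y:[41/3,15] z:[11,15] -> hit [14,15] leaf, test {P3@t=14}
  N6 x:[9,13] y:[68/3,73/3] z:[21,24] -> miss, prune
  N8 x:[-15,-11] y:[37/3,49/3] z:[10,24] -> miss, prune

Summary -> nodes [0, 3, 5, 6, 8]; box-tests=5; leaf-entries=1; first=P3

== RESULT ==
5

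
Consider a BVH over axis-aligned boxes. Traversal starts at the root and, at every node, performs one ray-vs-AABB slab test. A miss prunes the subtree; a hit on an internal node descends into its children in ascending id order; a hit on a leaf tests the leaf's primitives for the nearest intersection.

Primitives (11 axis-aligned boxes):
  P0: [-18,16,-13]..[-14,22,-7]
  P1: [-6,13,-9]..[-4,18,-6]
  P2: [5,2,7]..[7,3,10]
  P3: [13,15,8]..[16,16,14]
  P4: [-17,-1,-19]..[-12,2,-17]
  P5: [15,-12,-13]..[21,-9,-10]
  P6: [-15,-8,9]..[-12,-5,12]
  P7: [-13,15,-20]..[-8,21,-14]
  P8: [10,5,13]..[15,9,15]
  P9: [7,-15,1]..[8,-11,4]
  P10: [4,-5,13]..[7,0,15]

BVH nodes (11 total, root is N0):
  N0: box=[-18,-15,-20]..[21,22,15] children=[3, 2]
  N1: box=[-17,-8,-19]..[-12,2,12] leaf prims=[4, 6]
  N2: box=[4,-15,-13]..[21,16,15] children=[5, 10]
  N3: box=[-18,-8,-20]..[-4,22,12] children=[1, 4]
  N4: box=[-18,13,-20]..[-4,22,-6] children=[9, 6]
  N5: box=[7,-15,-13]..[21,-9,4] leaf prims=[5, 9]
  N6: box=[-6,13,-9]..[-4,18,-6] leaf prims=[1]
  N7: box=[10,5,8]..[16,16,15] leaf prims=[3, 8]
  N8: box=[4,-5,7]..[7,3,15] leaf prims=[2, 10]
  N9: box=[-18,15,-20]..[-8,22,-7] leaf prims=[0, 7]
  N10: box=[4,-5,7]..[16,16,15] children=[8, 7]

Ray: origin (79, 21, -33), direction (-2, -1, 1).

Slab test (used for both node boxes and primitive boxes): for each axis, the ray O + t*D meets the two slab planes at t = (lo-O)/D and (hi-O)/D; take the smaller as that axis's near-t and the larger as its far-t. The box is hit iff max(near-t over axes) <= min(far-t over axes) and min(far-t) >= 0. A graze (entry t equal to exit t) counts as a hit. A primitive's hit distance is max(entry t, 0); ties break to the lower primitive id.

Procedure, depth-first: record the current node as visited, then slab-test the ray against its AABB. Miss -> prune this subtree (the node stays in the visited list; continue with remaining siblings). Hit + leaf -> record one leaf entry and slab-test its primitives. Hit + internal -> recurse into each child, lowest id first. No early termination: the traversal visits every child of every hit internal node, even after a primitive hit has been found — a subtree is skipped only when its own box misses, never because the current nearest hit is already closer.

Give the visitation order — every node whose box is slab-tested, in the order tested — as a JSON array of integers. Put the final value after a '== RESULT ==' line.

Walk:
N0 x:[29,97/2] y:[-1,36] z:[13,48] -> hit [29,36], descend [2, 3]
  N2 x:[29,75/2] y:[5,36] z:[20,48] -> hit [29,36], descend [5, 10]
    N5 x:[29,36] y:[30,36] z:[20,37] -> hit [30,36] leaf, test {P5(miss), P9@t=71/2}
    N10 x:[63/2,75/2] y:[5,26] z:[40,48] -> miss, prune
  N3 x:[83/2,97/2] y:[-1,29] z:[13,45] -> miss, prune

5 AABB tests over nodes [0, 2, 5, 10, 3]; 1 leaf entered; closest P9.

== RESULT ==
[0, 2, 5, 10, 3]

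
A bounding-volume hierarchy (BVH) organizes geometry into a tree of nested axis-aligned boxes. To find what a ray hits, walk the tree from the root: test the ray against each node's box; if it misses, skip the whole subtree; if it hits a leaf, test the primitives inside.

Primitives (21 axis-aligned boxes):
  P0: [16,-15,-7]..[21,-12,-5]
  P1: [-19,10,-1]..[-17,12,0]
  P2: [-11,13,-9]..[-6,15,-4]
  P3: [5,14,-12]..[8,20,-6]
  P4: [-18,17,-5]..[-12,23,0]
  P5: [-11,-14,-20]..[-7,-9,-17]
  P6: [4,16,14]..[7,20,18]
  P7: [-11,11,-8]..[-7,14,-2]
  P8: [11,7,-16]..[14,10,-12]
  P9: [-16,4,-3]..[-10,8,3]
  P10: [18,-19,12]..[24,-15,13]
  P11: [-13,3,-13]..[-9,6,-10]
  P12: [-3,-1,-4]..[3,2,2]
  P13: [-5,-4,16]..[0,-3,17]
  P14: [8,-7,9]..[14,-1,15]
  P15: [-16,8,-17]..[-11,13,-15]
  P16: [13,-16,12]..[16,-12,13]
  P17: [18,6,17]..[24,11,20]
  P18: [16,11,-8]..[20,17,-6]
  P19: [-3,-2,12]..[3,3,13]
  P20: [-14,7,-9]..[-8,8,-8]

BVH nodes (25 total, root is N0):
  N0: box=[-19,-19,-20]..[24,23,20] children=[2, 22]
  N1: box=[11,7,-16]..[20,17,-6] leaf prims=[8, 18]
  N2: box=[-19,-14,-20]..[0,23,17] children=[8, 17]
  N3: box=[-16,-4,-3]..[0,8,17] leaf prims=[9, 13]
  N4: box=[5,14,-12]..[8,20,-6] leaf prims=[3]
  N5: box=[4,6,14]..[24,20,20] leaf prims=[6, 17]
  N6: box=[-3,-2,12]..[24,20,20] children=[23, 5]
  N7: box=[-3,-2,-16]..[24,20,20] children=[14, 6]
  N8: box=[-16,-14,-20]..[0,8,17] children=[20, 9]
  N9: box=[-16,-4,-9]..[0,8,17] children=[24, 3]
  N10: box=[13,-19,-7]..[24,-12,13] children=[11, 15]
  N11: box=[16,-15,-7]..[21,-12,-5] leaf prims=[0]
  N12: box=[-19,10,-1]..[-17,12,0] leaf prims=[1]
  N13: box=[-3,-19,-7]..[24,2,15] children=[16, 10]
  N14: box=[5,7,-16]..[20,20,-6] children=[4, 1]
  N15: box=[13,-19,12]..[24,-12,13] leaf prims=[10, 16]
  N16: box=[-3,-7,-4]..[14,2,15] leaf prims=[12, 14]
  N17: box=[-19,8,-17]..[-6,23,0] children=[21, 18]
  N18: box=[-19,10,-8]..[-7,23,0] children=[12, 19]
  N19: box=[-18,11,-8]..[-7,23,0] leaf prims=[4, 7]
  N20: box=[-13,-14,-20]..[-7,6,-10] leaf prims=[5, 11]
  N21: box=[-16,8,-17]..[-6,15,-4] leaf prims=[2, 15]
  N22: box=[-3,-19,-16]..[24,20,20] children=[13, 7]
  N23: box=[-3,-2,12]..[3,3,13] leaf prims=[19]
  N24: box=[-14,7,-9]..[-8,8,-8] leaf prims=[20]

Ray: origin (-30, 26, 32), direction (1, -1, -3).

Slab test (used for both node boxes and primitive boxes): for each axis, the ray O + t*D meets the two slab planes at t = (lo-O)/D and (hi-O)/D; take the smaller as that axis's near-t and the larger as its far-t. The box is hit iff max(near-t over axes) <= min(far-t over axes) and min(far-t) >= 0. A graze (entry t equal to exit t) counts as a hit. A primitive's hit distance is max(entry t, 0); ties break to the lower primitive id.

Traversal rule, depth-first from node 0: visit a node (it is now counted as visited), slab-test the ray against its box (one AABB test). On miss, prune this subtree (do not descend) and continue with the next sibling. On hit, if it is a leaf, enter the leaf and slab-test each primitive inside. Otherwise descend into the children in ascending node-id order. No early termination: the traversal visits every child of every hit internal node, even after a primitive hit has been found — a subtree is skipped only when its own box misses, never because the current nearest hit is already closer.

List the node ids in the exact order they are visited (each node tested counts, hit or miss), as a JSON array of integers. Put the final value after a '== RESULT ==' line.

Traverse from the root:
N0 x:[11,54] y:[3,45] z:[4,52/3] -> hit [11,52/3], descend [2, 22]
  N2 x:[11,30] y:[3,40] z:[5,52/3] -> hit [11,52/3], descend [8, 17]
    N8 x:[14,30] y:[18,40] z:[5,52/3] -> miss, prune
    N17 x:[11,24] y:[3,18] z:[32/3,49/3] -> hit [11,49/3], descend [18, 21]
      N18 x:[11,23] y:[3,16] z:[32/3,40/3] -> hit [11,40/3], descend [12, 19]
        N12 x:[11,13] y:[14,16] z:[32/3,11] -> miss, prune
        N19 x:[12,23] y:[3,15] z:[32/3,40/3] -> hit [12,40/3] leaf, test {P4(miss), P7(miss)}
      N21 x:[14,24] y:[11,18] z:[12,49/3] -> hit [14,49/3] leaf, test {P2(miss), P15@t=47/3}
  N22 x:[27,54] y:[6,45] z:[4,16] -> miss, prune

Visited [0, 2, 8, 17, 18, 12, 19, 21, 22]. Tests: 9 box, 2 leaf. Nearest: P15.

== RESULT ==
[0, 2, 8, 17, 18, 12, 19, 21, 22]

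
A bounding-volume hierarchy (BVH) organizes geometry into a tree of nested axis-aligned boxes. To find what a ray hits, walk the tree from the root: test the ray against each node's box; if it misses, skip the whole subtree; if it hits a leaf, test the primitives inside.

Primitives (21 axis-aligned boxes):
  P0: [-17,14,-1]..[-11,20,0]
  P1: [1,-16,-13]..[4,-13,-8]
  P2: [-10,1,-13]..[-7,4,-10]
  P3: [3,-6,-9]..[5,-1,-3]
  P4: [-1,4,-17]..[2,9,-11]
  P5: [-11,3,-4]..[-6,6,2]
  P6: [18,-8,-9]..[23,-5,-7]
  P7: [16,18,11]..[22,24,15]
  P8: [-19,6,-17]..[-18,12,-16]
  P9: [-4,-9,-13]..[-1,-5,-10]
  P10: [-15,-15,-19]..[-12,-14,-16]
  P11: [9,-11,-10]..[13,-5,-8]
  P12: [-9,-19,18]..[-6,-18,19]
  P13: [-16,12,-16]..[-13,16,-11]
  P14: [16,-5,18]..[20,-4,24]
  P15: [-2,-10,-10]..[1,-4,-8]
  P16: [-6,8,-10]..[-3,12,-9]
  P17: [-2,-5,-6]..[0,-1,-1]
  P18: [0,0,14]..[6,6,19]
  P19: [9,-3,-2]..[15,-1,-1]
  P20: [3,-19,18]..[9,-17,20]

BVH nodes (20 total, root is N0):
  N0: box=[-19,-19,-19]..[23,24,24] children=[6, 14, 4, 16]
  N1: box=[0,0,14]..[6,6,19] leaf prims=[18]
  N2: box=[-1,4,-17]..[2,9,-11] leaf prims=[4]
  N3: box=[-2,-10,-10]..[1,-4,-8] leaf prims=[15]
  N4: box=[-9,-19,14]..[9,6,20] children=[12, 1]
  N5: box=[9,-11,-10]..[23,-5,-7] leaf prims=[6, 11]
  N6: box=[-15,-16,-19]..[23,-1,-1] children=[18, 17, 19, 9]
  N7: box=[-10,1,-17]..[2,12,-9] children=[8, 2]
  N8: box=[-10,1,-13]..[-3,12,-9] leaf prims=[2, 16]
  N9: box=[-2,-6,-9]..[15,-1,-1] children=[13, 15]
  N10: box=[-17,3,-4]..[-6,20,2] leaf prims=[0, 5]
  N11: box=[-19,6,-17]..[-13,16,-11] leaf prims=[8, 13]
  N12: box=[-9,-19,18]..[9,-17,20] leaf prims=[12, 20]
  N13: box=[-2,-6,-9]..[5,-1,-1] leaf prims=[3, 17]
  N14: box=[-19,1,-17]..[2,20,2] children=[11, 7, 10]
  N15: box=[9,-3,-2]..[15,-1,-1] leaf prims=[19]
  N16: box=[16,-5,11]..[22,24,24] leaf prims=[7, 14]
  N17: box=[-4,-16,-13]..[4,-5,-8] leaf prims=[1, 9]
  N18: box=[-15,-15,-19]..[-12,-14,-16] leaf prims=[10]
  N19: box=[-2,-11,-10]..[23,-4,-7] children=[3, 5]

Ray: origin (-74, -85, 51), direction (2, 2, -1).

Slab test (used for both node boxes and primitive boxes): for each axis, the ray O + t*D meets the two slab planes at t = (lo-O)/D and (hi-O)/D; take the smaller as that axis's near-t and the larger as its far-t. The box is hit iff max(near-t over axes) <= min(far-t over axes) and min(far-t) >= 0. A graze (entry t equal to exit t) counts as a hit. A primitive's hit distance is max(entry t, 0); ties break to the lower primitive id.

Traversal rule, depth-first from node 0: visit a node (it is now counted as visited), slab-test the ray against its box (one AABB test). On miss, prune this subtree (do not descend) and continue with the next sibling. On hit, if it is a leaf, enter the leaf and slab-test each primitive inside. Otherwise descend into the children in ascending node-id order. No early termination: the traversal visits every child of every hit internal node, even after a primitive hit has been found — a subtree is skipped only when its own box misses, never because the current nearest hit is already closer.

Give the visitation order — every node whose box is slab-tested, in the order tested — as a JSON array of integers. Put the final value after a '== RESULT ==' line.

Walk:
N0 x:[55/2,97/2] y:[33,109/2] z:[27,70] -> hit [33,97/2], descend [4, 6, 14, 16]
  N4 x:[65/2,83/2] y:[33,91/2] z:[31,37] -> hit [33,37], descend [1, 12]
    N1 x:[37,40] y:[85/2,91/2] z:[32,37] -> miss, prune
    N12 x:[65/2,83/2] y:[33,34] z:[31,33] -> hit [33,33] leaf, test {P12@t=33, P20(miss)}
  N6 x:[59/2,97/2] y:[69/2,42] z:[52,70] -> miss, prune
  N14 x:[55/2,38] y:[43,105/2] z:[49,68] -> miss, prune
  N16 x:[45,48] y:[40,109/2] z:[27,40] -> miss, prune

Summary -> nodes [0, 4, 1, 12, 6, 14, 16]; box-tests=7; leaf-entries=1; first=P12

== RESULT ==
[0, 4, 1, 12, 6, 14, 16]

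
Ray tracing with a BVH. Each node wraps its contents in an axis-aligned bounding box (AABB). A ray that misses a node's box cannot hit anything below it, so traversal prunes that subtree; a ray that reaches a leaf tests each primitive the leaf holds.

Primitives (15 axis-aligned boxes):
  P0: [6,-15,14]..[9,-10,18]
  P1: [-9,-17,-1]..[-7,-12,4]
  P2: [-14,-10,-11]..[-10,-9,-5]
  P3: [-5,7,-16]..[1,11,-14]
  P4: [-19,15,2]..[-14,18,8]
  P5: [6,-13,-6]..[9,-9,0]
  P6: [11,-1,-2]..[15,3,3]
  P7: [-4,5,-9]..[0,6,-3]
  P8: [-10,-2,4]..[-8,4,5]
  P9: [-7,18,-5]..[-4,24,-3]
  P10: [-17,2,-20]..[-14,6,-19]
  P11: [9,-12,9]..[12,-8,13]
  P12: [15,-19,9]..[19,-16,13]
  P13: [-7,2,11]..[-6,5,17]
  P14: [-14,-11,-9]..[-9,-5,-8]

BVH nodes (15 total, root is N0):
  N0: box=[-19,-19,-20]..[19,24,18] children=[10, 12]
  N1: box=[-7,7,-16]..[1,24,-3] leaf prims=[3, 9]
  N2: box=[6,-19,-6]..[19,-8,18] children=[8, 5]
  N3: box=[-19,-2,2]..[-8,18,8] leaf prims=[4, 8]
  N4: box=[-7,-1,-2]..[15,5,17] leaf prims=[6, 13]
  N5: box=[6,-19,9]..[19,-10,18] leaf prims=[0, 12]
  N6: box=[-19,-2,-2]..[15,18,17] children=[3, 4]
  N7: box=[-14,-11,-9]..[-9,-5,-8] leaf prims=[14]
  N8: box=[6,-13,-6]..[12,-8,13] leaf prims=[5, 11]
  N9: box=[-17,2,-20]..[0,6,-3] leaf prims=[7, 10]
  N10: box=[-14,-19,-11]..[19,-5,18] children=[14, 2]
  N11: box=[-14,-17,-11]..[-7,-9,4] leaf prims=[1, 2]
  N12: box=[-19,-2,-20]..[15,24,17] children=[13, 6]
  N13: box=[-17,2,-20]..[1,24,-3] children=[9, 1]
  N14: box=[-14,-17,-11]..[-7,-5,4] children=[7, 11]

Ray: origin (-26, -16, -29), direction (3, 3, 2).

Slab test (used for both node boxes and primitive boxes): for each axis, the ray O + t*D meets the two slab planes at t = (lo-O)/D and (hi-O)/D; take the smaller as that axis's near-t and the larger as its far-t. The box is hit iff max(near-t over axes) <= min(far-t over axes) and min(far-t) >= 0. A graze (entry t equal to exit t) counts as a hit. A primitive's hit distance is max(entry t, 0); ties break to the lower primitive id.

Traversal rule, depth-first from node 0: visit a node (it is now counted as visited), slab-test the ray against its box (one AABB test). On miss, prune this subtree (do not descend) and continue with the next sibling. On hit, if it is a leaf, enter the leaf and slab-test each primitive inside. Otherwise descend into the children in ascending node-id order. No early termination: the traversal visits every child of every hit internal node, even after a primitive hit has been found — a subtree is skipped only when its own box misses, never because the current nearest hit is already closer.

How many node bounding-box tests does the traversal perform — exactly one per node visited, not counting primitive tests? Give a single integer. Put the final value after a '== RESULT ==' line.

Trace the traversal:
N0 x:[7/3,15] y:[-1,40/3] z:[9/2,47/2] -> hit [9/2,40/3], descend [10, 12]
  N10 x:[4,15] y:[-1,11/3] z:[9,47/2] -> miss, prune
  N12 x:[7/3,41/3] y:[14/3,40/3] z:[9/2,23] -> hit [14/3,40/3], descend [6, 13]
    N6 x:[7/3,41/3] y:[14/3,34/3] z:[27/2,23] -> miss, prune
    N13 x:[3,9] y:[6,40/3] z:[9/2,13] -> hit [6,9], descend [1, 9]
      N1 x:[19/3,9] y:[23/3,40/3] z:[13/2,13] -> hit [23/3,9] leaf, test {P3(miss), P9(miss)}
      N9 x:[3,26/3] y:[6,22/3] z:[9/2,13] -> hit [6,22/3] leaf, test {P7(miss), P10(miss)}

Visited [0, 10, 12, 6, 13, 1, 9]. Tests: 7 box, 2 leaf. Nearest: miss.

== RESULT ==
7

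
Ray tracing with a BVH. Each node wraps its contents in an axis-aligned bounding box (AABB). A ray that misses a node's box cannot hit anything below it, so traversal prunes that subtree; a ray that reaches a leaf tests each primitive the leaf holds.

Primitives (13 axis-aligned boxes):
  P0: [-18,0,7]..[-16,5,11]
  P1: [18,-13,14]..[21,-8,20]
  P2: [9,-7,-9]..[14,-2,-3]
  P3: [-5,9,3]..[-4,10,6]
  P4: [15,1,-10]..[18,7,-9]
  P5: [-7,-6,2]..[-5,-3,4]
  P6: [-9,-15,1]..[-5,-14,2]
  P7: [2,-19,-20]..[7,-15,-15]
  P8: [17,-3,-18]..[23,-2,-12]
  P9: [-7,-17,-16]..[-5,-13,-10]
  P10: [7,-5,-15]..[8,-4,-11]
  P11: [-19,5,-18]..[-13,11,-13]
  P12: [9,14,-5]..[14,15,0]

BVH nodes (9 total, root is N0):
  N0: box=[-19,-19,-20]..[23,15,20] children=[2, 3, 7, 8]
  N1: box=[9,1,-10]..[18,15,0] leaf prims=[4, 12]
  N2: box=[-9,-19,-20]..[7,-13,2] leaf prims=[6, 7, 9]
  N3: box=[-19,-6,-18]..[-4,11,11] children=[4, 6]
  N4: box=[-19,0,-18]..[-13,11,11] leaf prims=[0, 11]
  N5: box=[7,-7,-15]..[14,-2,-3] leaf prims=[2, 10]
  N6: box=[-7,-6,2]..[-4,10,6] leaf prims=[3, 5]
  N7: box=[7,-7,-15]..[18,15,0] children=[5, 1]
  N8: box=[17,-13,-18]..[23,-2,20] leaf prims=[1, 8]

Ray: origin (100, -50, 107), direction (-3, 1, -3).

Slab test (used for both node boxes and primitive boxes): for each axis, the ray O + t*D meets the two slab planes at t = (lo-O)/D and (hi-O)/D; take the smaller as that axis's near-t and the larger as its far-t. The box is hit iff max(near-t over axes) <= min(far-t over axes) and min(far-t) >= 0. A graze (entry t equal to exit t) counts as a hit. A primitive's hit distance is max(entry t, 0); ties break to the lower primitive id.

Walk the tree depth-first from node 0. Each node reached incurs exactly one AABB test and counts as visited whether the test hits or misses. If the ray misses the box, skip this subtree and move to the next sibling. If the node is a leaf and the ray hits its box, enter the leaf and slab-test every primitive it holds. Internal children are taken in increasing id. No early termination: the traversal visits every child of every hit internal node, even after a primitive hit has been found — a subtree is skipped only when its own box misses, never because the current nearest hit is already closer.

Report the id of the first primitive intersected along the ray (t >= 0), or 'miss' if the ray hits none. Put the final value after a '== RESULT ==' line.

Walk:
N0 x:[77/3,119/3] y:[31,65] z:[29,127/3] -> hit [31,119/3], descend [2, 3, 7, 8]
  N2 x:[31,109/3] y:[31,37] z:[35,127/3] -> hit [35,109/3] leaf, test {P6@t=35, P7(miss), P9(miss)}
  N3 x:[104/3,119/3] y:[44,61] z:[32,125/3] -> miss, prune
  N7 x:[82/3,31] y:[43,65] z:[107/3,122/3] -> miss, prune
  N8 x:[77/3,83/3] y:[37,48] z:[29,125/3] -> miss, prune

Summary -> nodes [0, 2, 3, 7, 8]; box-tests=5; leaf-entries=1; first=P6

== RESULT ==
6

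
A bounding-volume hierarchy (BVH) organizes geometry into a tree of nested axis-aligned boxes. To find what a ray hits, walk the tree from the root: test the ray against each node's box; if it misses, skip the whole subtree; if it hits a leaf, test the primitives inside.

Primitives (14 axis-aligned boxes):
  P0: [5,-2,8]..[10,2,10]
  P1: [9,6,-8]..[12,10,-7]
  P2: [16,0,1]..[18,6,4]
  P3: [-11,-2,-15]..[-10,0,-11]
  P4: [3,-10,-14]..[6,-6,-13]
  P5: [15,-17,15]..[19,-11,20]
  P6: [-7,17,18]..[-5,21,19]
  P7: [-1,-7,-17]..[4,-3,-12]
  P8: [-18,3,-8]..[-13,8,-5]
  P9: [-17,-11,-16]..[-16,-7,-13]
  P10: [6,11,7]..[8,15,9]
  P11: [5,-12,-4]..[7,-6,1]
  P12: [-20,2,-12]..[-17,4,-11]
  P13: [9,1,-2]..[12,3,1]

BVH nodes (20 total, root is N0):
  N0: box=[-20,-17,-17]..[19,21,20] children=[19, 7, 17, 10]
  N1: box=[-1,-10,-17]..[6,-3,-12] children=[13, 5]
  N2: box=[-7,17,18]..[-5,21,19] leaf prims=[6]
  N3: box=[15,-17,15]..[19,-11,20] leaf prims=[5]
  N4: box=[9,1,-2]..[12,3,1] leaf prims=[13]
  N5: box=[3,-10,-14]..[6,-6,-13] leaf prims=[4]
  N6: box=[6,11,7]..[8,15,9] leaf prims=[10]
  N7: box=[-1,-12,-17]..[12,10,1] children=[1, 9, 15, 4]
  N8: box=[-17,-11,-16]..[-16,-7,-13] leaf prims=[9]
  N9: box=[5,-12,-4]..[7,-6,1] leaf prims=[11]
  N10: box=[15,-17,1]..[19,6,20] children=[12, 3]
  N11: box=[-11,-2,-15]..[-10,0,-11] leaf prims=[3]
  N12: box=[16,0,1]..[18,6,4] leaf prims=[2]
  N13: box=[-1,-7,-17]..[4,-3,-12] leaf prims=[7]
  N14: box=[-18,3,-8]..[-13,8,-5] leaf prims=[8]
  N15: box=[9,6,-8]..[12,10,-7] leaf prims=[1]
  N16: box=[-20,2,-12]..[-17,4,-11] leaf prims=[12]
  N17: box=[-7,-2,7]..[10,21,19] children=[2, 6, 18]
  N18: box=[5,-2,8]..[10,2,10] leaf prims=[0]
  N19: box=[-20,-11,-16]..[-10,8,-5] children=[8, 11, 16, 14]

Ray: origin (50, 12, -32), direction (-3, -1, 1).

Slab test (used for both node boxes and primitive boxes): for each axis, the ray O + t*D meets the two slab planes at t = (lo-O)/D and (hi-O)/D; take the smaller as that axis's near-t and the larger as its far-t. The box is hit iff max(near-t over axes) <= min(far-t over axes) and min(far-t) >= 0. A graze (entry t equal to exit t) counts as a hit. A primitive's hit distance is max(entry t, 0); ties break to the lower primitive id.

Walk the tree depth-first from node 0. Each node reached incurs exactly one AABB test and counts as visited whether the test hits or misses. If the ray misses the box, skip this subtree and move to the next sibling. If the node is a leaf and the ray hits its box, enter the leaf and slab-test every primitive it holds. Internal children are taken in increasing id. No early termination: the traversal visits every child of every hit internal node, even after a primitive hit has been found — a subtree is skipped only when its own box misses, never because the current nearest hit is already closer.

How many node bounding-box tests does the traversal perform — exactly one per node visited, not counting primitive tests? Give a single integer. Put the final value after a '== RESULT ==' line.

Trace the traversal:
N0 x:[31/3,70/3] y:[-9,29] z:[15,52] -> hit [15,70/3], descend [7, 10, 17, 19]
  N7 x:[38/3,17] y:[2,24] z:[15,33] -> hit [15,17], descend [1, 4, 9, 15]
    N1 x:[44/3,17] y:[15,22] z:[15,20] -> hit [15,17], descend [5, 13]
      N5 x:[44/3,47/3] y:[18,22] z:[18,19] -> miss, prune
      N13 x:[46/3,17] y:[15,19] z:[15,20] -> hit [46/3,17] leaf, test {P7@t=46/3}
    N4 x:[38/3,41/3] y:[9,11] z:[30,33] -> miss, prune
    N9 x:[43/3,15] y:[18,24] z:[28,33] -> miss, prune
    N15 x:[38/3,41/3] y:[2,6] z:[24,25] -> miss, prune
  N10 x:[31/3,35/3] y:[6,29] z:[33,52] -> miss, prune
  N17 x:[40/3,19] y:[-9,14] z:[39,51] -> miss, prune
  N19 x:[20,70/3] y:[4,23] z:[16,27] -> hit [20,23], descend [8, 11, 14, 16]
    N8 x:[22,67/3] y:[19,23] z:[16,19] -> miss, prune
    N11 x:[20,61/3] y:[12,14] z:[17,21] -> miss, prune
    N14 x:[21,68/3] y:[4,9] z:[24,27] -> miss, prune
    N16 x:[67/3,70/3] y:[8,10] z:[20,21] -> miss, prune

15 AABB tests over nodes [0, 7, 1, 5, 13, 4, 9, 15, 10, 17, 19, 8, 11, 14, 16]; 1 leaf entered; closest P7.

== RESULT ==
15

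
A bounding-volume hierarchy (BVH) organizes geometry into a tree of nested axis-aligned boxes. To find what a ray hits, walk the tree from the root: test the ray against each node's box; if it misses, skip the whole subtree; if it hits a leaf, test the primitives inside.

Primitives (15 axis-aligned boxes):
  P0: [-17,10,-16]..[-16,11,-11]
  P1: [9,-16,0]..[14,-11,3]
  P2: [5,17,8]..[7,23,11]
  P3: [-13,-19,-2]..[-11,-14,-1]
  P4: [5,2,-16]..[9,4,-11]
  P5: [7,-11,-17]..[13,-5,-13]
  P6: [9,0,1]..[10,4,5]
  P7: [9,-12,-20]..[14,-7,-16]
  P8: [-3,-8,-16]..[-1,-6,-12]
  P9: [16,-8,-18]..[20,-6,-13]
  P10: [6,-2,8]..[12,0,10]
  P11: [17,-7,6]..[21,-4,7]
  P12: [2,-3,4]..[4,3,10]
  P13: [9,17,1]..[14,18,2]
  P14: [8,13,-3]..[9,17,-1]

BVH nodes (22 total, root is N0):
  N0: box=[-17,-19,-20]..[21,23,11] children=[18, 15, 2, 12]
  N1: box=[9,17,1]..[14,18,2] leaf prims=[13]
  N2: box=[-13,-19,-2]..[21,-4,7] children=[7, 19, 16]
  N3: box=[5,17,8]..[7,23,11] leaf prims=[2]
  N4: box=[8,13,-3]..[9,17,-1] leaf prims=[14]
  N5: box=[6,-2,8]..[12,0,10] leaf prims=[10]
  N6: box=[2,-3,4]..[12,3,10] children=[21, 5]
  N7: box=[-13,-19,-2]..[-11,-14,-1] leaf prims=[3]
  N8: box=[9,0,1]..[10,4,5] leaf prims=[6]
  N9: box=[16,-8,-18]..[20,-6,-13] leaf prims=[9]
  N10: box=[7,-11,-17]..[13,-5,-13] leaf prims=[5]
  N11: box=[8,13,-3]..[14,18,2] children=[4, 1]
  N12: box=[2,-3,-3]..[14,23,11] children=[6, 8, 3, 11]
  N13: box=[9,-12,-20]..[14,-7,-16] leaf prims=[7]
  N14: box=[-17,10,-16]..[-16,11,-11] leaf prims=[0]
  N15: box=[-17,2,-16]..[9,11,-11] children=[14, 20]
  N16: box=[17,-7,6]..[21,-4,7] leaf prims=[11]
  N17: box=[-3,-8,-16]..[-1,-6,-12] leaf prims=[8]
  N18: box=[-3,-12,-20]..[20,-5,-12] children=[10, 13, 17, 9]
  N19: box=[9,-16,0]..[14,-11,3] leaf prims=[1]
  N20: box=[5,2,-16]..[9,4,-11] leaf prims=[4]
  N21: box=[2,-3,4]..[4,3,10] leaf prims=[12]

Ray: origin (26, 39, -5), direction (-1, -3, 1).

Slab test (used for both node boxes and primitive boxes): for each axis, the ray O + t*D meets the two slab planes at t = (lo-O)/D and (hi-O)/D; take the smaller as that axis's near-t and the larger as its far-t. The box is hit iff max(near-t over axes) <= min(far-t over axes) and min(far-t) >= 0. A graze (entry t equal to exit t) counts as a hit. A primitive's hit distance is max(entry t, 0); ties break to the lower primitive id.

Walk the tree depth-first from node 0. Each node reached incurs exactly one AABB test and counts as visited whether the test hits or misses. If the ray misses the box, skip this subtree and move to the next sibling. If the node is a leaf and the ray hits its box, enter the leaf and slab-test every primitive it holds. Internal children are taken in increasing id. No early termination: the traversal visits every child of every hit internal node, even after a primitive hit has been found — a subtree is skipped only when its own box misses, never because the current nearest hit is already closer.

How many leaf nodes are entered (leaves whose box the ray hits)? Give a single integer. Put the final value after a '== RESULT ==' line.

Walk:
N0 x:[5,43] y:[16/3,58/3] z:[-15,16] -> hit [16/3,16], descend [2, 12, 15, 18]
  N2 x:[5,39] y:[43/3,58/3] z:[3,12] -> miss, prune
  N12 x:[12,24] y:[16/3,14] z:[2,16] -> hit [12,14], descend [3, 6, 8, 11]
    N3 x:[19,21] y:[16/3,22/3] z:[13,16] -> miss, prune
    N6 x:[14,24] y:[12,14] z:[9,15] -> hit [14,14], descend [5, 21]
      N5 x:[14,20] y:[13,41/3] z:[13,15] -> miss, prune
      N21 x:[22,24] y:[12,14] z:[9,15] -> miss, prune
    N8 x:[16,17] y:[35/3,13] z:[6,10] -> miss, prune
    N11 x:[12,18] y:[7,26/3] z:[2,7] -> miss, prune
  N15 x:[17,43] y:[28/3,37/3] z:[-11,-6] -> miss, prune
  N18 x:[6,29] y:[44/3,17] z:[-15,-7] -> miss, prune

Visited [0, 2, 12, 3, 6, 5, 21, 8, 11, 15, 18]. Tests: 11 box, 0 leaf. Nearest: miss.

== RESULT ==
0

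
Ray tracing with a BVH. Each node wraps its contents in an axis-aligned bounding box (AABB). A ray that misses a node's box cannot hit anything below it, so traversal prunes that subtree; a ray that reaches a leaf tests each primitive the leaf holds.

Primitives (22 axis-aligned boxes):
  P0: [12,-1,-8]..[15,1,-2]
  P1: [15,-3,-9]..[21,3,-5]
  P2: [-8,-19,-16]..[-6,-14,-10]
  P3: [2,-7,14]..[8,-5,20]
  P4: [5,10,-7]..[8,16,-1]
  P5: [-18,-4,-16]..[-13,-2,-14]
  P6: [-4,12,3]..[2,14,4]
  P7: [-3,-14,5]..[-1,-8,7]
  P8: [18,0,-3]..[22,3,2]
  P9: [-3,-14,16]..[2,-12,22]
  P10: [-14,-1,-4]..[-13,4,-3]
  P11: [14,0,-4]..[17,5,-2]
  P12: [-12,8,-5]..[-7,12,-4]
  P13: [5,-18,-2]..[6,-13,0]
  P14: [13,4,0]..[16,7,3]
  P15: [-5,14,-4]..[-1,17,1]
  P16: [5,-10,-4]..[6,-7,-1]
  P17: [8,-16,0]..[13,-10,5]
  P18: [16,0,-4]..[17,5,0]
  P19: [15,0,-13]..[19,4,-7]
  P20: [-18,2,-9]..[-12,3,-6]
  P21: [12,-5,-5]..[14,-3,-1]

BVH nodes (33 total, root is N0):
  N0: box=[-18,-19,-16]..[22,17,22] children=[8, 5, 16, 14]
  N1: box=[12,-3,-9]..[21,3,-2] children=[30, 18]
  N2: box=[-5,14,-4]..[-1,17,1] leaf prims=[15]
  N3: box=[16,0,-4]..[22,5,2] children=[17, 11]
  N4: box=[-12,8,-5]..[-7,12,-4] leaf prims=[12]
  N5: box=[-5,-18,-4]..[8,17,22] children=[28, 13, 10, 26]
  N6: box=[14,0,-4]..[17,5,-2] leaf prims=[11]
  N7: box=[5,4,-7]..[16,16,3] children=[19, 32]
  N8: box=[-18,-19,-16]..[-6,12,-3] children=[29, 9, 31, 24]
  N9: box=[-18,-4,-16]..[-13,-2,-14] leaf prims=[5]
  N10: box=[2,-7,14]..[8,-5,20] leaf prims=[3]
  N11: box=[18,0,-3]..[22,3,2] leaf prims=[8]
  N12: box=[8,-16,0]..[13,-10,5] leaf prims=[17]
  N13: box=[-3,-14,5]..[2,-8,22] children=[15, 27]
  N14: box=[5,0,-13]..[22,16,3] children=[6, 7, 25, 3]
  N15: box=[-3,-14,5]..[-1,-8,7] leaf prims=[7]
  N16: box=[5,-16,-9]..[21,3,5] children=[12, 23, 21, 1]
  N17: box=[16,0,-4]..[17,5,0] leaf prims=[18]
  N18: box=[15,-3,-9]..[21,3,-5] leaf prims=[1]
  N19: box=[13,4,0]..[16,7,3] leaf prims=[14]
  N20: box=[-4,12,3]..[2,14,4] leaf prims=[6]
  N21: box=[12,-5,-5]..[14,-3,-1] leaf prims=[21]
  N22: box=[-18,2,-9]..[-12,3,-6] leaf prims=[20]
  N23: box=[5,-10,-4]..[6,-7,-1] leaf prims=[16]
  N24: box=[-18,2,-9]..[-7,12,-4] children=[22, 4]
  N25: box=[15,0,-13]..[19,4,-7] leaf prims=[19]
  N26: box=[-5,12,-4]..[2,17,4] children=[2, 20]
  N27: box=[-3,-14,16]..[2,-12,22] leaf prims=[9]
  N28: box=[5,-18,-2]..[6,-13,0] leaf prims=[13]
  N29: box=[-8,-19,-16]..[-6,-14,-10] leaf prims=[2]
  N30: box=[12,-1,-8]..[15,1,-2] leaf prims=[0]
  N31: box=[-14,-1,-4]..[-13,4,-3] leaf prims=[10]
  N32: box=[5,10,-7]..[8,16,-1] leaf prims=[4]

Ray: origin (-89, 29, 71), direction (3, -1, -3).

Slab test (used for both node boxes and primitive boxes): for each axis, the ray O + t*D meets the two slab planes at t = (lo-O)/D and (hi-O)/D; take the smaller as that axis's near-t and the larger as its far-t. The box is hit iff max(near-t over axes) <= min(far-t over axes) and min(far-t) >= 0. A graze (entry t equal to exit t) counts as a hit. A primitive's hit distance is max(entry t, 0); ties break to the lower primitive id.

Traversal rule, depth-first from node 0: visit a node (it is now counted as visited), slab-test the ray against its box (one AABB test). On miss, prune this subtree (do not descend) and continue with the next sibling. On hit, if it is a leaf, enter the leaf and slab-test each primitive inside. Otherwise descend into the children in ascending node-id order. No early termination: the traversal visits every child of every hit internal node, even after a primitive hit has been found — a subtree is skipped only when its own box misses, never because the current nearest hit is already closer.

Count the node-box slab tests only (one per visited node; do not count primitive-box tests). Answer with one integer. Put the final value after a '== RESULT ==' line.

Walk:
N0 x:[71/3,37] y:[12,48] z:[49/3,29] -> hit [71/3,29], descend [5, 8, 14, 16]
  N5 x:[28,97/3] y:[12,47] z:[49/3,25] -> miss, prune
  N8 x:[71/3,83/3] y:[17,48] z:[74/3,29] -> hit [74/3,83/3], descend [9, 24, 29, 31]
    N9 x:[71/3,76/3] y:[31,33] z:[85/3,29] -> miss, prune
    N24 x:[71/3,82/3] y:[17,27] z:[25,80/3] -> hit [25,80/3], descend [4, 22]
      N4 x:[77/3,82/3] y:[17,21] z:[25,76/3] -> miss, prune
      N22 x:[71/3,77/3] y:[26,27] z:[77/3,80/3] -> miss, prune
    N29 x:[27,83/3] y:[43,48] z:[27,29] -> miss, prune
    N31 x:[25,76/3] y:[25,30] z:[74/3,25] -> hit [25,25] leaf, test {P10@t=25}
  N14 x:[94/3,37] y:[13,29] z:[68/3,28] -> miss, prune
  N16 x:[94/3,110/3] y:[26,45] z:[22,80/3] -> miss, prune

Visited [0, 5, 8, 9, 24, 4, 22, 29, 31, 14, 16]. Tests: 11 box, 1 leaf. Nearest: P10.

== RESULT ==
11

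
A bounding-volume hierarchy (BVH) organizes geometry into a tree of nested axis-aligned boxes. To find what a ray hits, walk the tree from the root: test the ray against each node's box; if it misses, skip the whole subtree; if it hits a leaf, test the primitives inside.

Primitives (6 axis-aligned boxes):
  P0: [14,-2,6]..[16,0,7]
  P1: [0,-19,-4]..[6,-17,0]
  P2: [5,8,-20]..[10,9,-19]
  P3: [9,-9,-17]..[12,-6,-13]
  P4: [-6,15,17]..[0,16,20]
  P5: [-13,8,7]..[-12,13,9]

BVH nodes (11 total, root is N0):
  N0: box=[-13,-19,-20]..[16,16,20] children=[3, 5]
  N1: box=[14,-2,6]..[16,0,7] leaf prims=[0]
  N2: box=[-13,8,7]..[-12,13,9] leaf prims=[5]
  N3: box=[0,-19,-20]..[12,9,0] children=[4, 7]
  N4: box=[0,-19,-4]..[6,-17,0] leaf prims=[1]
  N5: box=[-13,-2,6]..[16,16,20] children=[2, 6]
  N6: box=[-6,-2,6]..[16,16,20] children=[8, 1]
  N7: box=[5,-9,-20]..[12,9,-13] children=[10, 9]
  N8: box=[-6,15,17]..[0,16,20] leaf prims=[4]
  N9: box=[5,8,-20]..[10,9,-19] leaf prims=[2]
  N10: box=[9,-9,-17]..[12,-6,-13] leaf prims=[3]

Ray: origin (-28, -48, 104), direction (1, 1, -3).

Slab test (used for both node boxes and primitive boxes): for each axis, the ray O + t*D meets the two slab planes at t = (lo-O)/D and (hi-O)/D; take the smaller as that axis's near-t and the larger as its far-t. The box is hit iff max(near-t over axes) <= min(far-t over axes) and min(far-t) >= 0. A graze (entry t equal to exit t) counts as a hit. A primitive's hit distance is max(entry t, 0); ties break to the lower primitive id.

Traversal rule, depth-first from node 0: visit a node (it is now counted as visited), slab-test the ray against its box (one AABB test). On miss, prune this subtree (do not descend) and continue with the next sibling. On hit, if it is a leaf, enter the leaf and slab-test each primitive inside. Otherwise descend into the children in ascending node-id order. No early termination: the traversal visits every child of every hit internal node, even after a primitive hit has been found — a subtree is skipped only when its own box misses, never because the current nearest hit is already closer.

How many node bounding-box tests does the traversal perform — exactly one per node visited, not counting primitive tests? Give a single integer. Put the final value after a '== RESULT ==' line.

Traverse from the root:
N0 x:[15,44] y:[29,64] z:[28,124/3] -> hit [29,124/3], descend [3, 5]
  N3 x:[28,40] y:[29,57] z:[104/3,124/3] -> hit [104/3,40], descend [4, 7]
    N4 x:[28,34] y:[29,31] z:[104/3,36] -> miss, prune
    N7 x:[33,40] y:[39,57] z:[39,124/3] -> hit [39,40], descend [9, 10]
      N9 x:[33,38] y:[56,57] z:[41,124/3] -> miss, prune
      N10 x:[37,40] y:[39,42] z:[39,121/3] -> hit [39,40] leaf, test {P3@t=39}
  N5 x:[15,44] y:[46,64] z:[28,98/3] -> miss, prune

order=[0, 3, 4, 7, 9, 10, 5]  |boxes|=7  |leaves|=1  hit=P3

== RESULT ==
7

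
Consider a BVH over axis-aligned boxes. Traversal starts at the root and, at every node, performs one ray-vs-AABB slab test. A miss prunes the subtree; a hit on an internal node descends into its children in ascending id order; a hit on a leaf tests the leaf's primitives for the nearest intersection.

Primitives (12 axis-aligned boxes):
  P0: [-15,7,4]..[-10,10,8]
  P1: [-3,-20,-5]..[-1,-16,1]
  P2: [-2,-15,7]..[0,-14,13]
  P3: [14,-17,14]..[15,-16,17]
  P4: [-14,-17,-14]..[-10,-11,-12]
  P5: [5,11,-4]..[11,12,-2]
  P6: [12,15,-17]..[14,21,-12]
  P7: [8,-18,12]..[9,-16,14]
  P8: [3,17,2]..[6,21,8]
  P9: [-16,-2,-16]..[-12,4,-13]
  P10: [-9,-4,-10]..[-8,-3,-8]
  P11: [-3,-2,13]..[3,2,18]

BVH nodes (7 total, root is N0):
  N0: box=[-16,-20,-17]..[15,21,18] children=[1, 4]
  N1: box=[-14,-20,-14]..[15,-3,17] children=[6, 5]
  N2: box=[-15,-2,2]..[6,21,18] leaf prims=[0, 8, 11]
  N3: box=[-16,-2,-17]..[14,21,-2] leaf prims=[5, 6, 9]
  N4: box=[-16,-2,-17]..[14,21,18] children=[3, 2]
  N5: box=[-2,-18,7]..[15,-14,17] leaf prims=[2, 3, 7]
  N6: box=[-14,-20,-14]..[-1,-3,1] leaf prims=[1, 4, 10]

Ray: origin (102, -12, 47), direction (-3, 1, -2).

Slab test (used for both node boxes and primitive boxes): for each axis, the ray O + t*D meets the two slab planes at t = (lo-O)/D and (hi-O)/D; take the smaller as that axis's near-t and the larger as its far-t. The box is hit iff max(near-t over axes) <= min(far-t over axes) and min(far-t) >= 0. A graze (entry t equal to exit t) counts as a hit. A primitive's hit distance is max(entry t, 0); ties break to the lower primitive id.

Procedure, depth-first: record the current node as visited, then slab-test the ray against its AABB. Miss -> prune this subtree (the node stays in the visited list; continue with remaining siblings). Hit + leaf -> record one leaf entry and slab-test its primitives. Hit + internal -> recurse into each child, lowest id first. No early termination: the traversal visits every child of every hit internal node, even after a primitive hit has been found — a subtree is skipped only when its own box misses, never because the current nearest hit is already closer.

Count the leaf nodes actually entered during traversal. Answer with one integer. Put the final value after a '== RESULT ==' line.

Walk:
N0 x:[29,118/3] y:[-8,33] z:[29/2,32] -> hit [29,32], descend [1, 4]
  N1 x:[29,116/3] y:[-8,9] z:[15,61/2] -> miss, prune
  N4 x:[88/3,118/3] y:[10,33] z:[29/2,32] -> hit [88/3,32], descend [2, 3]
    N2 x:[32,39] y:[10,33] z:[29/2,45/2] -> miss, prune
    N3 x:[88/3,118/3] y:[10,33] z:[49/2,32] -> hit [88/3,32] leaf, test {P5(miss), P6@t=59/2, P9(miss)}

order=[0, 1, 4, 2, 3]  |boxes|=5  |leaves|=1  hit=P6

== RESULT ==
1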